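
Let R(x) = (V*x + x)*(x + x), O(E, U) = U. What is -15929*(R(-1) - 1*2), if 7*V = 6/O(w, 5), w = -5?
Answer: -191148/35 ≈ -5461.4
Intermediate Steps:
V = 6/35 (V = (6/5)/7 = (6*(⅕))/7 = (⅐)*(6/5) = 6/35 ≈ 0.17143)
R(x) = 82*x²/35 (R(x) = (6*x/35 + x)*(x + x) = (41*x/35)*(2*x) = 82*x²/35)
-15929*(R(-1) - 1*2) = -15929*((82/35)*(-1)² - 1*2) = -15929*((82/35)*1 - 2) = -15929*(82/35 - 2) = -15929*12/35 = -191148/35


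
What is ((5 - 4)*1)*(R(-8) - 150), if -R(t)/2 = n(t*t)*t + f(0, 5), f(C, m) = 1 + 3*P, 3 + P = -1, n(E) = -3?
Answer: -176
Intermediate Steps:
P = -4 (P = -3 - 1 = -4)
f(C, m) = -11 (f(C, m) = 1 + 3*(-4) = 1 - 12 = -11)
R(t) = 22 + 6*t (R(t) = -2*(-3*t - 11) = -2*(-11 - 3*t) = 22 + 6*t)
((5 - 4)*1)*(R(-8) - 150) = ((5 - 4)*1)*((22 + 6*(-8)) - 150) = (1*1)*((22 - 48) - 150) = 1*(-26 - 150) = 1*(-176) = -176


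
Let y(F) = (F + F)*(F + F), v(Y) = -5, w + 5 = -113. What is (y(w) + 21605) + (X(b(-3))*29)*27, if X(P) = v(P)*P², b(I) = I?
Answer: 42066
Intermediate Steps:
w = -118 (w = -5 - 113 = -118)
X(P) = -5*P²
y(F) = 4*F² (y(F) = (2*F)*(2*F) = 4*F²)
(y(w) + 21605) + (X(b(-3))*29)*27 = (4*(-118)² + 21605) + (-5*(-3)²*29)*27 = (4*13924 + 21605) + (-5*9*29)*27 = (55696 + 21605) - 45*29*27 = 77301 - 1305*27 = 77301 - 35235 = 42066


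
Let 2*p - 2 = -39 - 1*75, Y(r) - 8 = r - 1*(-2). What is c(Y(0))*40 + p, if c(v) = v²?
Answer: 3944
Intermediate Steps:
Y(r) = 10 + r (Y(r) = 8 + (r - 1*(-2)) = 8 + (r + 2) = 8 + (2 + r) = 10 + r)
p = -56 (p = 1 + (-39 - 1*75)/2 = 1 + (-39 - 75)/2 = 1 + (½)*(-114) = 1 - 57 = -56)
c(Y(0))*40 + p = (10 + 0)²*40 - 56 = 10²*40 - 56 = 100*40 - 56 = 4000 - 56 = 3944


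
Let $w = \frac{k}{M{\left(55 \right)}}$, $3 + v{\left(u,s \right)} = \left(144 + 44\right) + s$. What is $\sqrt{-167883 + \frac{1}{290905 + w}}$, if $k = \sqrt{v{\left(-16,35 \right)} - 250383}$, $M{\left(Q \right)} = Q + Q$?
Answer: $\sqrt{\frac{-5372180452540 - 167883 i \sqrt{250163}}{31999550 + i \sqrt{250163}}} \approx 6.0 \cdot 10^{-14} - 409.74 i$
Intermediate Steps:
$v{\left(u,s \right)} = 185 + s$ ($v{\left(u,s \right)} = -3 + \left(\left(144 + 44\right) + s\right) = -3 + \left(188 + s\right) = 185 + s$)
$M{\left(Q \right)} = 2 Q$
$k = i \sqrt{250163}$ ($k = \sqrt{\left(185 + 35\right) - 250383} = \sqrt{220 - 250383} = \sqrt{-250163} = i \sqrt{250163} \approx 500.16 i$)
$w = \frac{i \sqrt{250163}}{110}$ ($w = \frac{i \sqrt{250163}}{2 \cdot 55} = \frac{i \sqrt{250163}}{110} \approx 4.5469 i$)
$\sqrt{-167883 + \frac{1}{290905 + w}} = \sqrt{-167883 + \frac{1}{290905 + \frac{i \sqrt{250163}}{110}}}$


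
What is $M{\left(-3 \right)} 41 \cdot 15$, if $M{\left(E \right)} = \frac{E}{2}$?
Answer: $- \frac{1845}{2} \approx -922.5$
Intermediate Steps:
$M{\left(E \right)} = \frac{E}{2}$ ($M{\left(E \right)} = E \frac{1}{2} = \frac{E}{2}$)
$M{\left(-3 \right)} 41 \cdot 15 = \frac{1}{2} \left(-3\right) 41 \cdot 15 = \left(- \frac{3}{2}\right) 41 \cdot 15 = \left(- \frac{123}{2}\right) 15 = - \frac{1845}{2}$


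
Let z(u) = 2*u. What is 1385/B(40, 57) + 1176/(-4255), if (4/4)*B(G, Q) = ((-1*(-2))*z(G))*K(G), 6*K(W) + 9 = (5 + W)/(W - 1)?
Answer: -15961999/2314720 ≈ -6.8959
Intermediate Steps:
K(W) = -3/2 + (5 + W)/(6*(-1 + W)) (K(W) = -3/2 + ((5 + W)/(W - 1))/6 = -3/2 + ((5 + W)/(-1 + W))/6 = -3/2 + (5 + W)/(6*(-1 + W)))
B(G, Q) = 4*G*(7 - 4*G)/(3*(-1 + G)) (B(G, Q) = ((-1*(-2))*(2*G))*((7 - 4*G)/(3*(-1 + G))) = (2*(2*G))*((7 - 4*G)/(3*(-1 + G))) = (4*G)*((7 - 4*G)/(3*(-1 + G))) = 4*G*(7 - 4*G)/(3*(-1 + G)))
1385/B(40, 57) + 1176/(-4255) = 1385/(((4/3)*40*(7 - 4*40)/(-1 + 40))) + 1176/(-4255) = 1385/(((4/3)*40*(7 - 160)/39)) + 1176*(-1/4255) = 1385/(((4/3)*40*(1/39)*(-153))) - 1176/4255 = 1385/(-2720/13) - 1176/4255 = 1385*(-13/2720) - 1176/4255 = -3601/544 - 1176/4255 = -15961999/2314720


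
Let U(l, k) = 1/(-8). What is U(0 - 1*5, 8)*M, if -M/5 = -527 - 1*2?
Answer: -2645/8 ≈ -330.63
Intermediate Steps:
U(l, k) = -1/8
M = 2645 (M = -5*(-527 - 1*2) = -5*(-527 - 2) = -5*(-529) = 2645)
U(0 - 1*5, 8)*M = -1/8*2645 = -2645/8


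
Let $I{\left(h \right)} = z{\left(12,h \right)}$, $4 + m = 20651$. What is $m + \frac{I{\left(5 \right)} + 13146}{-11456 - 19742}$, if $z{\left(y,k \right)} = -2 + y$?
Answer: $\frac{322065975}{15599} \approx 20647.0$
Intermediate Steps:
$m = 20647$ ($m = -4 + 20651 = 20647$)
$I{\left(h \right)} = 10$ ($I{\left(h \right)} = -2 + 12 = 10$)
$m + \frac{I{\left(5 \right)} + 13146}{-11456 - 19742} = 20647 + \frac{10 + 13146}{-11456 - 19742} = 20647 + \frac{13156}{-31198} = 20647 + 13156 \left(- \frac{1}{31198}\right) = 20647 - \frac{6578}{15599} = \frac{322065975}{15599}$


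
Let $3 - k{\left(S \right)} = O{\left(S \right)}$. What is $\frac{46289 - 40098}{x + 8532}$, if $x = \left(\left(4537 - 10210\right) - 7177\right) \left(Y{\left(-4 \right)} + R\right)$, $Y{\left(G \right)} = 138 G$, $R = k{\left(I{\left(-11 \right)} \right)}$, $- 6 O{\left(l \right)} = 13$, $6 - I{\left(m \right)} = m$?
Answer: $\frac{453}{514781} \approx 0.00087999$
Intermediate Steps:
$I{\left(m \right)} = 6 - m$
$O{\left(l \right)} = - \frac{13}{6}$ ($O{\left(l \right)} = \left(- \frac{1}{6}\right) 13 = - \frac{13}{6}$)
$k{\left(S \right)} = \frac{31}{6}$ ($k{\left(S \right)} = 3 - - \frac{13}{6} = 3 + \frac{13}{6} = \frac{31}{6}$)
$R = \frac{31}{6} \approx 5.1667$
$x = \frac{21080425}{3}$ ($x = \left(\left(4537 - 10210\right) - 7177\right) \left(138 \left(-4\right) + \frac{31}{6}\right) = \left(\left(4537 - 10210\right) - 7177\right) \left(-552 + \frac{31}{6}\right) = \left(-5673 - 7177\right) \left(- \frac{3281}{6}\right) = \left(-12850\right) \left(- \frac{3281}{6}\right) = \frac{21080425}{3} \approx 7.0268 \cdot 10^{6}$)
$\frac{46289 - 40098}{x + 8532} = \frac{46289 - 40098}{\frac{21080425}{3} + 8532} = \frac{6191}{\frac{21106021}{3}} = 6191 \cdot \frac{3}{21106021} = \frac{453}{514781}$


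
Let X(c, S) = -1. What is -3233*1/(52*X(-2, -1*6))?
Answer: 3233/52 ≈ 62.173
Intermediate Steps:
-3233*1/(52*X(-2, -1*6)) = -3233/(-13*(-1)*(-4)) = -3233/(13*(-4)) = -3233/(-52) = -3233*(-1/52) = 3233/52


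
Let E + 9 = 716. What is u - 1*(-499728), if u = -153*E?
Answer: 391557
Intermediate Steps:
E = 707 (E = -9 + 716 = 707)
u = -108171 (u = -153*707 = -108171)
u - 1*(-499728) = -108171 - 1*(-499728) = -108171 + 499728 = 391557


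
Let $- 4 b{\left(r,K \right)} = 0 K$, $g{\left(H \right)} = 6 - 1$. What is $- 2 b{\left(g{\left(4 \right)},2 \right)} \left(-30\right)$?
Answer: $0$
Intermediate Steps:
$g{\left(H \right)} = 5$ ($g{\left(H \right)} = 6 - 1 = 5$)
$b{\left(r,K \right)} = 0$ ($b{\left(r,K \right)} = - \frac{0 K}{4} = \left(- \frac{1}{4}\right) 0 = 0$)
$- 2 b{\left(g{\left(4 \right)},2 \right)} \left(-30\right) = \left(-2\right) 0 \left(-30\right) = 0 \left(-30\right) = 0$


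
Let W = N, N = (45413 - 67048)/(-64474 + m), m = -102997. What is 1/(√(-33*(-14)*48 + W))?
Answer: √621963602045101/3713858531 ≈ 0.0067152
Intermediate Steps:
N = 21635/167471 (N = (45413 - 67048)/(-64474 - 102997) = -21635/(-167471) = -21635*(-1/167471) = 21635/167471 ≈ 0.12919)
W = 21635/167471 ≈ 0.12919
1/(√(-33*(-14)*48 + W)) = 1/(√(-33*(-14)*48 + 21635/167471)) = 1/(√(462*48 + 21635/167471)) = 1/(√(22176 + 21635/167471)) = 1/(√(3713858531/167471)) = 1/(√621963602045101/167471) = √621963602045101/3713858531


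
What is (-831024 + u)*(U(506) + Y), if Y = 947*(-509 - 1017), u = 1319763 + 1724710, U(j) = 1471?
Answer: -3195447862299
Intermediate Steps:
u = 3044473
Y = -1445122 (Y = 947*(-1526) = -1445122)
(-831024 + u)*(U(506) + Y) = (-831024 + 3044473)*(1471 - 1445122) = 2213449*(-1443651) = -3195447862299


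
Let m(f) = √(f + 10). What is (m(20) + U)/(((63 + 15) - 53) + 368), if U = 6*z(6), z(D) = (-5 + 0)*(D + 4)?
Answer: -100/131 + √30/393 ≈ -0.74942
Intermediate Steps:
z(D) = -20 - 5*D (z(D) = -5*(4 + D) = -20 - 5*D)
m(f) = √(10 + f)
U = -300 (U = 6*(-20 - 5*6) = 6*(-20 - 30) = 6*(-50) = -300)
(m(20) + U)/(((63 + 15) - 53) + 368) = (√(10 + 20) - 300)/(((63 + 15) - 53) + 368) = (√30 - 300)/((78 - 53) + 368) = (-300 + √30)/(25 + 368) = (-300 + √30)/393 = (-300 + √30)*(1/393) = -100/131 + √30/393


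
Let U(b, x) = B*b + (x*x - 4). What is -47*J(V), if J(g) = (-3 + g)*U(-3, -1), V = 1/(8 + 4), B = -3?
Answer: 1645/2 ≈ 822.50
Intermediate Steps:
V = 1/12 ≈ 0.083333
U(b, x) = -4 + x² - 3*b (U(b, x) = -3*b + (x*x - 4) = -3*b + (x² - 4) = -3*b + (-4 + x²) = -4 + x² - 3*b)
J(g) = -18 + 6*g (J(g) = (-3 + g)*(-4 + (-1)² - 3*(-3)) = (-3 + g)*(-4 + 1 + 9) = (-3 + g)*6 = -18 + 6*g)
-47*J(V) = -47*(-18 + 6*(1/12)) = -47*(-18 + ½) = -47*(-35/2) = 1645/2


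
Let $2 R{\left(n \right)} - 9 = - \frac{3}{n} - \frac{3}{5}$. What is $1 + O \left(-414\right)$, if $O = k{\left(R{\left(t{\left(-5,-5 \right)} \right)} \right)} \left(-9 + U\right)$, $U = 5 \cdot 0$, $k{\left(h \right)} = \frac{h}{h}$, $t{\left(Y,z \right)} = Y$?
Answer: $3727$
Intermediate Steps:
$R{\left(n \right)} = \frac{21}{5} - \frac{3}{2 n}$ ($R{\left(n \right)} = \frac{9}{2} + \frac{- \frac{3}{n} - \frac{3}{5}}{2} = \frac{9}{2} + \frac{- \frac{3}{5} - \frac{3}{n}}{2} = \frac{9}{2} - \left(\frac{3}{10} + \frac{3}{2 n}\right) = \frac{21}{5} - \frac{3}{2 n}$)
$k{\left(h \right)} = 1$
$U = 0$
$O = -9$ ($O = 1 \left(-9 + 0\right) = 1 \left(-9\right) = -9$)
$1 + O \left(-414\right) = 1 - -3726 = 1 + 3726 = 3727$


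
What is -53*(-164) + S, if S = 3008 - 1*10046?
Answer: 1654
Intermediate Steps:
S = -7038 (S = 3008 - 10046 = -7038)
-53*(-164) + S = -53*(-164) - 7038 = 8692 - 7038 = 1654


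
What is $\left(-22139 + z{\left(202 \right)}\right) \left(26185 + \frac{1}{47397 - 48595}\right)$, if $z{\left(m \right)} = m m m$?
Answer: $\frac{257866788810201}{1198} \approx 2.1525 \cdot 10^{11}$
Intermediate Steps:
$z{\left(m \right)} = m^{3}$ ($z{\left(m \right)} = m^{2} m = m^{3}$)
$\left(-22139 + z{\left(202 \right)}\right) \left(26185 + \frac{1}{47397 - 48595}\right) = \left(-22139 + 202^{3}\right) \left(26185 + \frac{1}{47397 - 48595}\right) = \left(-22139 + 8242408\right) \left(26185 + \frac{1}{-1198}\right) = 8220269 \left(26185 - \frac{1}{1198}\right) = 8220269 \cdot \frac{31369629}{1198} = \frac{257866788810201}{1198}$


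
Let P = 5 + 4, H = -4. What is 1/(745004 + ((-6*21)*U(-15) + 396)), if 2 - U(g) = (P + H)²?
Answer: 1/748298 ≈ 1.3364e-6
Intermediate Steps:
P = 9
U(g) = -23 (U(g) = 2 - (9 - 4)² = 2 - 1*5² = 2 - 1*25 = 2 - 25 = -23)
1/(745004 + ((-6*21)*U(-15) + 396)) = 1/(745004 + (-6*21*(-23) + 396)) = 1/(745004 + (-126*(-23) + 396)) = 1/(745004 + (2898 + 396)) = 1/(745004 + 3294) = 1/748298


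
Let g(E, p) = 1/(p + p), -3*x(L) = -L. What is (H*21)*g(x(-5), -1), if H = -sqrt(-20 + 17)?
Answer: 21*I*sqrt(3)/2 ≈ 18.187*I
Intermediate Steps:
x(L) = L/3 (x(L) = -(-1)*L/3 = L/3)
H = -I*sqrt(3) (H = -sqrt(-3) = -I*sqrt(3) ≈ -1.732*I)
g(E, p) = 1/(2*p)
(H*21)*g(x(-5), -1) = (-I*sqrt(3)*21)*((1/2)/(-1)) = (-21*I*sqrt(3))*((1/2)*(-1)) = -21*I*sqrt(3)*(-1/2) = 21*I*sqrt(3)/2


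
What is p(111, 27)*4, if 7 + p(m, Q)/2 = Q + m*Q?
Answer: 24136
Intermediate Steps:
p(m, Q) = -14 + 2*Q + 2*Q*m (p(m, Q) = -14 + 2*(Q + m*Q) = -14 + 2*(Q + Q*m) = -14 + (2*Q + 2*Q*m) = -14 + 2*Q + 2*Q*m)
p(111, 27)*4 = (-14 + 2*27 + 2*27*111)*4 = (-14 + 54 + 5994)*4 = 6034*4 = 24136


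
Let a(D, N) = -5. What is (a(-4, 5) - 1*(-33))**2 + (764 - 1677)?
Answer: -129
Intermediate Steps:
(a(-4, 5) - 1*(-33))**2 + (764 - 1677) = (-5 - 1*(-33))**2 + (764 - 1677) = (-5 + 33)**2 - 913 = 28**2 - 913 = 784 - 913 = -129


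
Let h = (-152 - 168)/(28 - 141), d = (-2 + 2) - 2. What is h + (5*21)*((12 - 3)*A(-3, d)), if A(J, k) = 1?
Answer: 107105/113 ≈ 947.83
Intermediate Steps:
d = -2 (d = 0 - 2 = -2)
h = 320/113 (h = -320/(-113) = -320*(-1/113) = 320/113 ≈ 2.8319)
h + (5*21)*((12 - 3)*A(-3, d)) = 320/113 + (5*21)*((12 - 3)*1) = 320/113 + 105*(9*1) = 320/113 + 105*9 = 320/113 + 945 = 107105/113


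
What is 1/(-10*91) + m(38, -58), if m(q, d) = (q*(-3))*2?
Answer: -207481/910 ≈ -228.00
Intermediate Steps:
m(q, d) = -6*q (m(q, d) = -3*q*2 = -6*q)
1/(-10*91) + m(38, -58) = 1/(-10*91) - 6*38 = 1/(-910) - 228 = -1/910 - 228 = -207481/910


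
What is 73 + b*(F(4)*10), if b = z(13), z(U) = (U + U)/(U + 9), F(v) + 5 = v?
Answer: 673/11 ≈ 61.182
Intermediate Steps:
F(v) = -5 + v
z(U) = 2*U/(9 + U) (z(U) = (2*U)/(9 + U) = 2*U/(9 + U))
b = 13/11 (b = 2*13/(9 + 13) = 2*13/22 = 2*13*(1/22) = 13/11 ≈ 1.1818)
73 + b*(F(4)*10) = 73 + 13*((-5 + 4)*10)/11 = 73 + 13*(-1*10)/11 = 73 + (13/11)*(-10) = 73 - 130/11 = 673/11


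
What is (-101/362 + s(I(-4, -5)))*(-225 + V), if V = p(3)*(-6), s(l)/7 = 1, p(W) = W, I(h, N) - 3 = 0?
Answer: -591219/362 ≈ -1633.2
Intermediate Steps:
I(h, N) = 3 (I(h, N) = 3 + 0 = 3)
s(l) = 7 (s(l) = 7*1 = 7)
V = -18 (V = 3*(-6) = -18)
(-101/362 + s(I(-4, -5)))*(-225 + V) = (-101/362 + 7)*(-225 - 18) = (-101*1/362 + 7)*(-243) = (-101/362 + 7)*(-243) = (2433/362)*(-243) = -591219/362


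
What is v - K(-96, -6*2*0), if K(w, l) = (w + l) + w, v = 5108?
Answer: 5300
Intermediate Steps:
K(w, l) = l + 2*w (K(w, l) = (l + w) + w = l + 2*w)
v - K(-96, -6*2*0) = 5108 - (-6*2*0 + 2*(-96)) = 5108 - (-12*0 - 192) = 5108 - (0 - 192) = 5108 - 1*(-192) = 5108 + 192 = 5300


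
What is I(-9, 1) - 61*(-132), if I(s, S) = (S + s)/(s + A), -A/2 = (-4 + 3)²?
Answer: 88580/11 ≈ 8052.7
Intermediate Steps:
A = -2 (A = -2*(-4 + 3)² = -2*(-1)² = -2*1 = -2)
I(s, S) = (S + s)/(-2 + s) (I(s, S) = (S + s)/(s - 2) = (S + s)/(-2 + s))
I(-9, 1) - 61*(-132) = (1 - 9)/(-2 - 9) - 61*(-132) = -8/(-11) + 8052 = -1/11*(-8) + 8052 = 8/11 + 8052 = 88580/11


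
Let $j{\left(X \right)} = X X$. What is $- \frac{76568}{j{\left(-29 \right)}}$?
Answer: $- \frac{76568}{841} \approx -91.044$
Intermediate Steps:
$j{\left(X \right)} = X^{2}$
$- \frac{76568}{j{\left(-29 \right)}} = - \frac{76568}{\left(-29\right)^{2}} = - \frac{76568}{841}$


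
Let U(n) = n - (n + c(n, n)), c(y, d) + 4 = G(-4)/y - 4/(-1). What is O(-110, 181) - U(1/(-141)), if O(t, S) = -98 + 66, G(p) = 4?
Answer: -596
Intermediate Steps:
O(t, S) = -32
c(y, d) = 4/y (c(y, d) = -4 + (4/y - 4/(-1)) = -4 + (4/y - 4*(-1)) = -4 + (4/y + 4) = -4 + (4 + 4/y) = 4/y)
U(n) = -4/n (U(n) = n - (n + 4/n) = n + (-n - 4/n) = -4/n)
O(-110, 181) - U(1/(-141)) = -32 - (-4)/(1/(-141)) = -32 - (-4)/(-1/141) = -32 - (-4)*(-141) = -32 - 1*564 = -32 - 564 = -596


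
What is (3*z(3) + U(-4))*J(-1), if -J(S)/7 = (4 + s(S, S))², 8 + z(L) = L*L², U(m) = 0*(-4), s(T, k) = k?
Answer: -3591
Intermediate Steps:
U(m) = 0
z(L) = -8 + L³ (z(L) = -8 + L*L² = -8 + L³)
J(S) = -7*(4 + S)²
(3*z(3) + U(-4))*J(-1) = (3*(-8 + 3³) + 0)*(-7*(4 - 1)²) = (3*(-8 + 27) + 0)*(-7*3²) = (3*19 + 0)*(-7*9) = (57 + 0)*(-63) = 57*(-63) = -3591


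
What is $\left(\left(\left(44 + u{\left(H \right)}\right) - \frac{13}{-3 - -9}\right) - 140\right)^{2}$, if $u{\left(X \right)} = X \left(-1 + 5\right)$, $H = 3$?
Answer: $\frac{267289}{36} \approx 7424.7$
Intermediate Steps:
$u{\left(X \right)} = 4 X$ ($u{\left(X \right)} = X 4 = 4 X$)
$\left(\left(\left(44 + u{\left(H \right)}\right) - \frac{13}{-3 - -9}\right) - 140\right)^{2} = \left(\left(\left(44 + 4 \cdot 3\right) - \frac{13}{-3 - -9}\right) - 140\right)^{2} = \left(\left(\left(44 + 12\right) - \frac{13}{-3 + 9}\right) - 140\right)^{2} = \left(\left(56 - \frac{13}{6}\right) - 140\right)^{2} = \left(\frac{323}{6} - 140\right)^{2} = \left(- \frac{517}{6}\right)^{2} = \frac{267289}{36}$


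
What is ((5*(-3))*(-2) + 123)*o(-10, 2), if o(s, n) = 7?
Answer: 1071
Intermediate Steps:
((5*(-3))*(-2) + 123)*o(-10, 2) = ((5*(-3))*(-2) + 123)*7 = (-15*(-2) + 123)*7 = (30 + 123)*7 = 153*7 = 1071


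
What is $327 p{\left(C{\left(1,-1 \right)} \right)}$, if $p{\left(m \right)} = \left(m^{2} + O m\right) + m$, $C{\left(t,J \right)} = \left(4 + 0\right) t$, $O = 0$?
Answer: $6540$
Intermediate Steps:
$C{\left(t,J \right)} = 4 t$
$p{\left(m \right)} = m + m^{2}$ ($p{\left(m \right)} = \left(m^{2} + 0 m\right) + m = \left(m^{2} + 0\right) + m = m^{2} + m = m + m^{2}$)
$327 p{\left(C{\left(1,-1 \right)} \right)} = 327 \cdot 4 \cdot 1 \left(1 + 4 \cdot 1\right) = 327 \cdot 4 \left(1 + 4\right) = 327 \cdot 4 \cdot 5 = 327 \cdot 20 = 6540$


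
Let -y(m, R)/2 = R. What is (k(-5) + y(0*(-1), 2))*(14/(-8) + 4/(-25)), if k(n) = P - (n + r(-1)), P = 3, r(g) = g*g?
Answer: -573/100 ≈ -5.7300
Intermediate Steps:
r(g) = g²
y(m, R) = -2*R
k(n) = 2 - n (k(n) = 3 - (n + (-1)²) = 3 - (n + 1) = 3 - (1 + n) = 3 + (-1 - n) = 2 - n)
(k(-5) + y(0*(-1), 2))*(14/(-8) + 4/(-25)) = ((2 - 1*(-5)) - 2*2)*(14/(-8) + 4/(-25)) = ((2 + 5) - 4)*(14*(-⅛) + 4*(-1/25)) = (7 - 4)*(-7/4 - 4/25) = 3*(-191/100) = -573/100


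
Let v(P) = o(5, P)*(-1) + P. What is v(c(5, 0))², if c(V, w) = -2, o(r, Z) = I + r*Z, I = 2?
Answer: 36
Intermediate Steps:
o(r, Z) = 2 + Z*r (o(r, Z) = 2 + r*Z = 2 + Z*r)
v(P) = -2 - 4*P (v(P) = (2 + P*5)*(-1) + P = (2 + 5*P)*(-1) + P = (-2 - 5*P) + P = -2 - 4*P)
v(c(5, 0))² = (-2 - 4*(-2))² = (-2 + 8)² = 6² = 36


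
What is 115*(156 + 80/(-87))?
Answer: 1551580/87 ≈ 17834.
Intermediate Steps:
115*(156 + 80/(-87)) = 115*(156 + 80*(-1/87)) = 115*(156 - 80/87) = 115*(13492/87) = 1551580/87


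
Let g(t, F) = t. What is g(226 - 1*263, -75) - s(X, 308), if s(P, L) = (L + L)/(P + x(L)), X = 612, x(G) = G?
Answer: -4332/115 ≈ -37.670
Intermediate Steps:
s(P, L) = 2*L/(L + P) (s(P, L) = (L + L)/(P + L) = (2*L)/(L + P) = 2*L/(L + P))
g(226 - 1*263, -75) - s(X, 308) = (226 - 1*263) - 2*308/(308 + 612) = (226 - 263) - 2*308/920 = -37 - 2*308/920 = -37 - 1*77/115 = -37 - 77/115 = -4332/115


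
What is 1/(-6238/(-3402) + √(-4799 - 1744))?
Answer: 5305419/18941250904 - 8680203*I*√727/18941250904 ≈ 0.0002801 - 0.012356*I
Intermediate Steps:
1/(-6238/(-3402) + √(-4799 - 1744)) = 1/(-6238*(-1/3402) + √(-6543)) = 1/(3119/1701 + 3*I*√727)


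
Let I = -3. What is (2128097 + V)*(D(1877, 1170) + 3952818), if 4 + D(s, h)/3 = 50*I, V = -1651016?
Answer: 1885593952836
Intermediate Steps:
D(s, h) = -462 (D(s, h) = -12 + 3*(50*(-3)) = -12 + 3*(-150) = -12 - 450 = -462)
(2128097 + V)*(D(1877, 1170) + 3952818) = (2128097 - 1651016)*(-462 + 3952818) = 477081*3952356 = 1885593952836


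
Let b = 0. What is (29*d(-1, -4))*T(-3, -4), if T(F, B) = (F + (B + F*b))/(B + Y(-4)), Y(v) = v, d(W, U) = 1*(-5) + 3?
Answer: -203/4 ≈ -50.750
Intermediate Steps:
d(W, U) = -2 (d(W, U) = -5 + 3 = -2)
T(F, B) = (B + F)/(-4 + B) (T(F, B) = (F + (B + F*0))/(B - 4) = (F + (B + 0))/(-4 + B) = (F + B)/(-4 + B) = (B + F)/(-4 + B))
(29*d(-1, -4))*T(-3, -4) = (29*(-2))*((-4 - 3)/(-4 - 4)) = -58*(-7)/(-8) = -(-29)*(-7)/4 = -58*7/8 = -203/4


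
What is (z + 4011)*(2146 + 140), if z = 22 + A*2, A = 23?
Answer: 9324594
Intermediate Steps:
z = 68 (z = 22 + 23*2 = 22 + 46 = 68)
(z + 4011)*(2146 + 140) = (68 + 4011)*(2146 + 140) = 4079*2286 = 9324594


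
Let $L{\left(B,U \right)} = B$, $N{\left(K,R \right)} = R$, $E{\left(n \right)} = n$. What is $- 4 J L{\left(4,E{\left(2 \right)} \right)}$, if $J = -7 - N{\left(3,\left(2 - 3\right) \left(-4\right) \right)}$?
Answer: $176$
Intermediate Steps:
$J = -11$ ($J = -7 - \left(2 - 3\right) \left(-4\right) = -7 - \left(-1\right) \left(-4\right) = -7 - 4 = -11$)
$- 4 J L{\left(4,E{\left(2 \right)} \right)} = \left(-4\right) \left(-11\right) 4 = 44 \cdot 4 = 176$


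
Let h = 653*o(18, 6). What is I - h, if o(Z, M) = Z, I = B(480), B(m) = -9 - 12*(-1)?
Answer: -11751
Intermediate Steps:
B(m) = 3 (B(m) = -9 + 12 = 3)
I = 3
h = 11754 (h = 653*18 = 11754)
I - h = 3 - 1*11754 = 3 - 11754 = -11751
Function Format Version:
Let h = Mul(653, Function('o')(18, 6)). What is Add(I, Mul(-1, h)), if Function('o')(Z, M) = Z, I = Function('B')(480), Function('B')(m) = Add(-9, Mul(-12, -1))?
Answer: -11751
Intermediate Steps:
Function('B')(m) = 3 (Function('B')(m) = Add(-9, 12) = 3)
I = 3
h = 11754 (h = Mul(653, 18) = 11754)
Add(I, Mul(-1, h)) = Add(3, Mul(-1, 11754)) = Add(3, -11754) = -11751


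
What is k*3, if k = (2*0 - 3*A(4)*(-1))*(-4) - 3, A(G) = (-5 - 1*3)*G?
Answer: 1143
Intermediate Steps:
A(G) = -8*G (A(G) = (-5 - 3)*G = -8*G)
k = 381 (k = (2*0 - (-24)*4*(-1))*(-4) - 3 = (0 - 3*(-32)*(-1))*(-4) - 3 = (0 + 96*(-1))*(-4) - 3 = (0 - 96)*(-4) - 3 = -96*(-4) - 3 = 384 - 3 = 381)
k*3 = 381*3 = 1143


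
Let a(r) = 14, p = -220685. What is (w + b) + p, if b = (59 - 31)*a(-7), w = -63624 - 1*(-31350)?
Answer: -252567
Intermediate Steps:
w = -32274 (w = -63624 + 31350 = -32274)
b = 392 (b = (59 - 31)*14 = 28*14 = 392)
(w + b) + p = (-32274 + 392) - 220685 = -31882 - 220685 = -252567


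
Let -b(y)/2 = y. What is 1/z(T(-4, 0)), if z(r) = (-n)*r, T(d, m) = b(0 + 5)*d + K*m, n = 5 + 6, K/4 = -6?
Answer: -1/440 ≈ -0.0022727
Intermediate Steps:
K = -24 (K = 4*(-6) = -24)
b(y) = -2*y
n = 11
T(d, m) = -24*m - 10*d (T(d, m) = (-2*(0 + 5))*d - 24*m = (-2*5)*d - 24*m = -10*d - 24*m = -24*m - 10*d)
z(r) = -11*r (z(r) = (-1*11)*r = -11*r)
1/z(T(-4, 0)) = 1/(-11*(-24*0 - 10*(-4))) = 1/(-11*(0 + 40)) = 1/(-11*40) = 1/(-440) = -1/440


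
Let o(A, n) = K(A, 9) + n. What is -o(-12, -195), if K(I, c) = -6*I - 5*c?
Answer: 168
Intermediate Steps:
o(A, n) = -45 + n - 6*A (o(A, n) = (-6*A - 5*9) + n = (-6*A - 45) + n = (-45 - 6*A) + n = -45 + n - 6*A)
-o(-12, -195) = -(-45 - 195 - 6*(-12)) = -(-45 - 195 + 72) = -1*(-168) = 168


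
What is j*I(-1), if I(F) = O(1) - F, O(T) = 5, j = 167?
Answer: 1002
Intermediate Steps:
I(F) = 5 - F
j*I(-1) = 167*(5 - 1*(-1)) = 167*(5 + 1) = 167*6 = 1002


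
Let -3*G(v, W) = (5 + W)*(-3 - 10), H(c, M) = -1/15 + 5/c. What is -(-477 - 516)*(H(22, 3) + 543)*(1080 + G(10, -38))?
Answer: 55591678721/110 ≈ 5.0538e+8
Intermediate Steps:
H(c, M) = -1/15 + 5/c (H(c, M) = -1*1/15 + 5/c = -1/15 + 5/c)
G(v, W) = 65/3 + 13*W/3 (G(v, W) = -(5 + W)*(-3 - 10)/3 = -(5 + W)*(-13)/3 = -(-65 - 13*W)/3 = 65/3 + 13*W/3)
-(-477 - 516)*(H(22, 3) + 543)*(1080 + G(10, -38)) = -(-477 - 516)*((1/15)*(75 - 1*22)/22 + 543)*(1080 + (65/3 + (13/3)*(-38))) = -(-993*((1/15)*(1/22)*(75 - 22) + 543))*(1080 + (65/3 - 494/3)) = -(-993*((1/15)*(1/22)*53 + 543))*(1080 - 143) = -(-993*(53/330 + 543))*937 = -(-993*179243/330)*937 = -(-59329433)*937/110 = -1*(-55591678721/110) = 55591678721/110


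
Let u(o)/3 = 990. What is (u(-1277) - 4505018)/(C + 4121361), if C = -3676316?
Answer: -4502048/445045 ≈ -10.116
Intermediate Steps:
u(o) = 2970 (u(o) = 3*990 = 2970)
(u(-1277) - 4505018)/(C + 4121361) = (2970 - 4505018)/(-3676316 + 4121361) = -4502048/445045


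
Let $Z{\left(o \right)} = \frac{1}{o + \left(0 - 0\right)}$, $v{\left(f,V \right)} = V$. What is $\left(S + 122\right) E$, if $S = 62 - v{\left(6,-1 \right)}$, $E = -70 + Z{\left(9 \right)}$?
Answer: $- \frac{116365}{9} \approx -12929.0$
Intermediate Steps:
$Z{\left(o \right)} = \frac{1}{o}$ ($Z{\left(o \right)} = \frac{1}{o + \left(0 + 0\right)} = \frac{1}{o + 0} = \frac{1}{o}$)
$E = - \frac{629}{9}$ ($E = -70 + \frac{1}{9} = - \frac{629}{9} \approx -69.889$)
$S = 63$ ($S = 62 - -1 = 62 + 1 = 63$)
$\left(S + 122\right) E = \left(63 + 122\right) \left(- \frac{629}{9}\right) = 185 \left(- \frac{629}{9}\right) = - \frac{116365}{9}$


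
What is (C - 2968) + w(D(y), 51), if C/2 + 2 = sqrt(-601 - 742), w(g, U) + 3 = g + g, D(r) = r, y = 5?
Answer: -2965 + 2*I*sqrt(1343) ≈ -2965.0 + 73.294*I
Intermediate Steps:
w(g, U) = -3 + 2*g (w(g, U) = -3 + (g + g) = -3 + 2*g)
C = -4 + 2*I*sqrt(1343) (C = -4 + 2*sqrt(-601 - 742) = -4 + 2*sqrt(-1343) = -4 + 2*(I*sqrt(1343)) = -4 + 2*I*sqrt(1343) ≈ -4.0 + 73.294*I)
(C - 2968) + w(D(y), 51) = ((-4 + 2*I*sqrt(1343)) - 2968) + (-3 + 2*5) = (-2972 + 2*I*sqrt(1343)) + (-3 + 10) = (-2972 + 2*I*sqrt(1343)) + 7 = -2965 + 2*I*sqrt(1343)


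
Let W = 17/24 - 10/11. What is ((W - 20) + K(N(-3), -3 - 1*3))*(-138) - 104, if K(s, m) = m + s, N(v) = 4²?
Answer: 57363/44 ≈ 1303.7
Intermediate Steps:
N(v) = 16
W = -53/264 (W = 17*(1/24) - 10*1/11 = 17/24 - 10/11 = -53/264 ≈ -0.20076)
((W - 20) + K(N(-3), -3 - 1*3))*(-138) - 104 = ((-53/264 - 20) + ((-3 - 1*3) + 16))*(-138) - 104 = (-5333/264 + ((-3 - 3) + 16))*(-138) - 104 = (-5333/264 + (-6 + 16))*(-138) - 104 = (-5333/264 + 10)*(-138) - 104 = -2693/264*(-138) - 104 = 61939/44 - 104 = 57363/44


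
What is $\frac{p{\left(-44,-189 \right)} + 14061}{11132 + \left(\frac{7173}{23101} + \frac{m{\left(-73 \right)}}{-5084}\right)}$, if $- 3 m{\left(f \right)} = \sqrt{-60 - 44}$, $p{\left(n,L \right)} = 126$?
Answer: $\frac{2450761484642994513930030}{1923073082631021883129063} - \frac{28868148736437231 i \sqrt{26}}{1923073082631021883129063} \approx 1.2744 - 7.6544 \cdot 10^{-8} i$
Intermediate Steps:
$m{\left(f \right)} = - \frac{2 i \sqrt{26}}{3}$ ($m{\left(f \right)} = - \frac{\sqrt{-60 - 44}}{3} = - \frac{\sqrt{-104}}{3} = - \frac{2 i \sqrt{26}}{3}$)
$\frac{p{\left(-44,-189 \right)} + 14061}{11132 + \left(\frac{7173}{23101} + \frac{m{\left(-73 \right)}}{-5084}\right)} = \frac{126 + 14061}{11132 + \left(\frac{7173}{23101} + \frac{\left(- \frac{2}{3}\right) i \sqrt{26}}{-5084}\right)} = \frac{14187}{11132 + \left(7173 \cdot \frac{1}{23101} + - \frac{2 i \sqrt{26}}{3} \left(- \frac{1}{5084}\right)\right)} = \frac{14187}{11132 + \left(\frac{7173}{23101} + \frac{i \sqrt{26}}{7626}\right)} = \frac{14187}{\frac{257167505}{23101} + \frac{i \sqrt{26}}{7626}}$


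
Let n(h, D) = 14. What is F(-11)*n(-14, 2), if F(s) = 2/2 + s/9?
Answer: -28/9 ≈ -3.1111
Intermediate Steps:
F(s) = 1 + s/9 (F(s) = 2*(1/2) + s*(1/9) = 1 + s/9)
F(-11)*n(-14, 2) = (1 + (1/9)*(-11))*14 = (1 - 11/9)*14 = -2/9*14 = -28/9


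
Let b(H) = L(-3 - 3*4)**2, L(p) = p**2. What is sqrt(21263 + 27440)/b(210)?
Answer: sqrt(48703)/50625 ≈ 0.0043593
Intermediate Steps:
b(H) = 50625 (b(H) = ((-3 - 3*4)**2)**2 = ((-3 - 12)**2)**2 = ((-15)**2)**2 = 225**2 = 50625)
sqrt(21263 + 27440)/b(210) = sqrt(21263 + 27440)/50625 = sqrt(48703)*(1/50625) = sqrt(48703)/50625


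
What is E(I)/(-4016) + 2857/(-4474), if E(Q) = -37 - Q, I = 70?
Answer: -5497497/8983792 ≈ -0.61193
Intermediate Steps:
E(I)/(-4016) + 2857/(-4474) = (-37 - 1*70)/(-4016) + 2857/(-4474) = (-37 - 70)*(-1/4016) + 2857*(-1/4474) = -107*(-1/4016) - 2857/4474 = 107/4016 - 2857/4474 = -5497497/8983792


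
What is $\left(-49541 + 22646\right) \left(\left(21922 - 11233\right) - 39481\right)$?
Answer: $774360840$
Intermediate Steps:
$\left(-49541 + 22646\right) \left(\left(21922 - 11233\right) - 39481\right) = - 26895 \left(\left(21922 - 11233\right) - 39481\right) = - 26895 \left(10689 - 39481\right) = \left(-26895\right) \left(-28792\right) = 774360840$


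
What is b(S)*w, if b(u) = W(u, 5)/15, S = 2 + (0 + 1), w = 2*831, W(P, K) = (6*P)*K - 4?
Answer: 47644/5 ≈ 9528.8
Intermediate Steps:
W(P, K) = -4 + 6*K*P (W(P, K) = 6*K*P - 4 = -4 + 6*K*P)
w = 1662
S = 3 (S = 2 + 1 = 3)
b(u) = -4/15 + 2*u (b(u) = (-4 + 6*5*u)/15 = (-4 + 30*u)*(1/15) = -4/15 + 2*u)
b(S)*w = (-4/15 + 2*3)*1662 = (-4/15 + 6)*1662 = (86/15)*1662 = 47644/5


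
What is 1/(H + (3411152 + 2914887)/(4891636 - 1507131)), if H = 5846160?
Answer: 3384505/19786364076839 ≈ 1.7105e-7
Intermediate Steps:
1/(H + (3411152 + 2914887)/(4891636 - 1507131)) = 1/(5846160 + (3411152 + 2914887)/(4891636 - 1507131)) = 1/(5846160 + 6326039/3384505) = 1/(19786364076839/3384505) = 3384505/19786364076839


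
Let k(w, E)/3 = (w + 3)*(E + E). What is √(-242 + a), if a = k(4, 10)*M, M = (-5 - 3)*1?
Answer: I*√3602 ≈ 60.017*I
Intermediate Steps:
k(w, E) = 6*E*(3 + w) (k(w, E) = 3*((w + 3)*(E + E)) = 3*((3 + w)*(2*E)) = 3*(2*E*(3 + w)) = 6*E*(3 + w))
M = -8 (M = -8*1 = -8)
a = -3360 (a = (6*10*(3 + 4))*(-8) = (6*10*7)*(-8) = 420*(-8) = -3360)
√(-242 + a) = √(-242 - 3360) = √(-3602) = I*√3602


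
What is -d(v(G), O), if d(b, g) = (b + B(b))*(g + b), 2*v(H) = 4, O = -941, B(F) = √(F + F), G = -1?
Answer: 3756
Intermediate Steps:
B(F) = √2*√F (B(F) = √(2*F) = √2*√F)
v(H) = 2 (v(H) = (½)*4 = 2)
d(b, g) = (b + g)*(b + √2*√b) (d(b, g) = (b + √2*√b)*(g + b) = (b + √2*√b)*(b + g) = (b + g)*(b + √2*√b))
-d(v(G), O) = -(2² + 2*(-941) + √2*2^(3/2) - 941*√2*√2) = -(4 - 1882 + √2*(2*√2) - 1882) = -(4 - 1882 + 4 - 1882) = -1*(-3756) = 3756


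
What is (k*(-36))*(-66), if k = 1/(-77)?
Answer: -216/7 ≈ -30.857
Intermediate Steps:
k = -1/77 ≈ -0.012987
(k*(-36))*(-66) = -1/77*(-36)*(-66) = (36/77)*(-66) = -216/7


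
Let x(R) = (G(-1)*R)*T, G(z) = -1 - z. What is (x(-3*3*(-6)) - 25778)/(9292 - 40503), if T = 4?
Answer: 25778/31211 ≈ 0.82593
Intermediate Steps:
x(R) = 0 (x(R) = ((-1 - 1*(-1))*R)*4 = ((-1 + 1)*R)*4 = (0*R)*4 = 0*4 = 0)
(x(-3*3*(-6)) - 25778)/(9292 - 40503) = (0 - 25778)/(9292 - 40503) = -25778/(-31211) = -25778*(-1/31211) = 25778/31211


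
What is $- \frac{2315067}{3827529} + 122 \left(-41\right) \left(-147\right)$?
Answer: $\frac{938118931153}{1275843} \approx 7.3529 \cdot 10^{5}$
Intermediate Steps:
$- \frac{2315067}{3827529} + 122 \left(-41\right) \left(-147\right) = \left(-2315067\right) \frac{1}{3827529} - -735294 = - \frac{771689}{1275843} + 735294 = \frac{938118931153}{1275843}$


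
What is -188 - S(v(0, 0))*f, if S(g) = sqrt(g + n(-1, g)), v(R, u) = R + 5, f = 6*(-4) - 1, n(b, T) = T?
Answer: -188 + 25*sqrt(10) ≈ -108.94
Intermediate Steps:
f = -25 (f = -24 - 1 = -25)
v(R, u) = 5 + R
S(g) = sqrt(2)*sqrt(g) (S(g) = sqrt(g + g) = sqrt(2*g) = sqrt(2)*sqrt(g))
-188 - S(v(0, 0))*f = -188 - sqrt(2)*sqrt(5 + 0)*(-25) = -188 - sqrt(2)*sqrt(5)*(-25) = -188 - sqrt(10)*(-25) = -188 - (-25)*sqrt(10) = -188 + 25*sqrt(10)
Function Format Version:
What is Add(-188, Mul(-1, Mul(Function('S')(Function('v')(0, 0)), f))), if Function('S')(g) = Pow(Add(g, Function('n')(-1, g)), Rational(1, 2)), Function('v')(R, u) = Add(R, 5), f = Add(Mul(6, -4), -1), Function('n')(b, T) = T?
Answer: Add(-188, Mul(25, Pow(10, Rational(1, 2)))) ≈ -108.94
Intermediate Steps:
f = -25 (f = Add(-24, -1) = -25)
Function('v')(R, u) = Add(5, R)
Function('S')(g) = Mul(Pow(2, Rational(1, 2)), Pow(g, Rational(1, 2))) (Function('S')(g) = Pow(Add(g, g), Rational(1, 2)) = Pow(Mul(2, g), Rational(1, 2)) = Mul(Pow(2, Rational(1, 2)), Pow(g, Rational(1, 2))))
Add(-188, Mul(-1, Mul(Function('S')(Function('v')(0, 0)), f))) = Add(-188, Mul(-1, Mul(Mul(Pow(2, Rational(1, 2)), Pow(Add(5, 0), Rational(1, 2))), -25))) = Add(-188, Mul(-1, Mul(Mul(Pow(2, Rational(1, 2)), Pow(5, Rational(1, 2))), -25))) = Add(-188, Mul(-1, Mul(Pow(10, Rational(1, 2)), -25))) = Add(-188, Mul(-1, Mul(-25, Pow(10, Rational(1, 2))))) = Add(-188, Mul(25, Pow(10, Rational(1, 2))))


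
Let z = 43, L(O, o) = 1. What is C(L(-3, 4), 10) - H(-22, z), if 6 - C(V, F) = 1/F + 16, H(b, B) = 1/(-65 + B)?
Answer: -553/55 ≈ -10.055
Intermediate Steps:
C(V, F) = -10 - 1/F (C(V, F) = 6 - (1/F + 16) = 6 - (16 + 1/F) = 6 + (-16 - 1/F) = -10 - 1/F)
C(L(-3, 4), 10) - H(-22, z) = (-10 - 1/10) - 1/(-65 + 43) = (-10 - 1*1/10) - 1/(-22) = (-10 - 1/10) - 1*(-1/22) = -101/10 + 1/22 = -553/55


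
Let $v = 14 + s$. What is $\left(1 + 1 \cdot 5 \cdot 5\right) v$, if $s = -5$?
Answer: $234$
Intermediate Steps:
$v = 9$ ($v = 14 - 5 = 9$)
$\left(1 + 1 \cdot 5 \cdot 5\right) v = \left(1 + 1 \cdot 5 \cdot 5\right) 9 = \left(1 + 5 \cdot 5\right) 9 = \left(1 + 25\right) 9 = 26 \cdot 9 = 234$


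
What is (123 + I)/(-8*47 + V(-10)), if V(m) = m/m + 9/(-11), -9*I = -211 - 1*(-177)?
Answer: -12551/37206 ≈ -0.33734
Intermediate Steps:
I = 34/9 (I = -(-211 - 1*(-177))/9 = -(-211 + 177)/9 = -⅑*(-34) = 34/9 ≈ 3.7778)
V(m) = 2/11 (V(m) = 1 + 9*(-1/11) = 1 - 9/11 = 2/11)
(123 + I)/(-8*47 + V(-10)) = (123 + 34/9)/(-8*47 + 2/11) = 1141/(9*(-376 + 2/11)) = 1141/(9*(-4134/11)) = (1141/9)*(-11/4134) = -12551/37206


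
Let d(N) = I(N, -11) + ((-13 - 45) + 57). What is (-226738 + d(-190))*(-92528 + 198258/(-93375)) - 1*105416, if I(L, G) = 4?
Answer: 130598707685242/6225 ≈ 2.0980e+10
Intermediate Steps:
d(N) = 3 (d(N) = 4 + ((-13 - 45) + 57) = 4 + (-58 + 57) = 4 - 1 = 3)
(-226738 + d(-190))*(-92528 + 198258/(-93375)) - 1*105416 = (-226738 + 3)*(-92528 + 198258/(-93375)) - 1*105416 = -226735*(-92528 + 198258*(-1/93375)) - 105416 = -226735*(-92528 - 66086/31125) - 105416 = -226735*(-2880000086/31125) - 105416 = 130599363899842/6225 - 105416 = 130598707685242/6225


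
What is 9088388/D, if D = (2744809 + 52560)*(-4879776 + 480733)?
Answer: -9088388/12305746517867 ≈ -7.3855e-7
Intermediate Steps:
D = -12305746517867 (D = 2797369*(-4399043) = -12305746517867)
9088388/D = 9088388/(-12305746517867) = 9088388*(-1/12305746517867) = -9088388/12305746517867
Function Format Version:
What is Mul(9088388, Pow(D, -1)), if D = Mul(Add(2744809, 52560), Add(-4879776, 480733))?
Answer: Rational(-9088388, 12305746517867) ≈ -7.3855e-7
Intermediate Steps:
D = -12305746517867 (D = Mul(2797369, -4399043) = -12305746517867)
Mul(9088388, Pow(D, -1)) = Mul(9088388, Pow(-12305746517867, -1)) = Mul(9088388, Rational(-1, 12305746517867)) = Rational(-9088388, 12305746517867)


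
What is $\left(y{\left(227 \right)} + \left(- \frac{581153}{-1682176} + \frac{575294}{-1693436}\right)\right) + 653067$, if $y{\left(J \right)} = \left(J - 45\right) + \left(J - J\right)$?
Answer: $\frac{465220653040011807}{712164349184} \approx 6.5325 \cdot 10^{5}$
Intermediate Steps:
$y{\left(J \right)} = -45 + J$ ($y{\left(J \right)} = \left(-45 + J\right) + 0 = -45 + J$)
$\left(y{\left(227 \right)} + \left(- \frac{581153}{-1682176} + \frac{575294}{-1693436}\right)\right) + 653067 = \left(\left(-45 + 227\right) + \left(- \frac{581153}{-1682176} + \frac{575294}{-1693436}\right)\right) + 653067 = \left(182 + \left(\left(-581153\right) \left(- \frac{1}{1682176}\right) + 575294 \left(- \frac{1}{1693436}\right)\right)\right) + 653067 = \left(182 + \left(\frac{581153}{1682176} - \frac{287647}{846718}\right)\right) + 653067 = \left(182 + \frac{4099912991}{712164349184}\right) + 653067 = \frac{129618011464479}{712164349184} + 653067 = \frac{465220653040011807}{712164349184}$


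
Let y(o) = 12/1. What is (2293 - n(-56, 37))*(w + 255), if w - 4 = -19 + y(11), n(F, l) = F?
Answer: 591948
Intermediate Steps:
y(o) = 12 (y(o) = 12*1 = 12)
w = -3 (w = 4 + (-19 + 12) = 4 - 7 = -3)
(2293 - n(-56, 37))*(w + 255) = (2293 - 1*(-56))*(-3 + 255) = (2293 + 56)*252 = 2349*252 = 591948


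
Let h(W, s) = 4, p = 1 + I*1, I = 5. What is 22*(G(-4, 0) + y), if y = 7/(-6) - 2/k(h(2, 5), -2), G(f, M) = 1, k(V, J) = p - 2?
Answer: -44/3 ≈ -14.667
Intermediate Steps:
p = 6 (p = 1 + 5*1 = 1 + 5 = 6)
k(V, J) = 4 (k(V, J) = 6 - 2 = 4)
y = -5/3 (y = 7/(-6) - 2/4 = 7*(-1/6) - 2*1/4 = -7/6 - 1/2 = -5/3 ≈ -1.6667)
22*(G(-4, 0) + y) = 22*(1 - 5/3) = 22*(-2/3) = -44/3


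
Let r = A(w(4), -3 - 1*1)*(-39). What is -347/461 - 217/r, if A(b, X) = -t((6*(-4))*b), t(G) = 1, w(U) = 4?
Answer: -113570/17979 ≈ -6.3168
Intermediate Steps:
A(b, X) = -1 (A(b, X) = -1*1 = -1)
r = 39 (r = -1*(-39) = 39)
-347/461 - 217/r = -347/461 - 217/39 = -113570/17979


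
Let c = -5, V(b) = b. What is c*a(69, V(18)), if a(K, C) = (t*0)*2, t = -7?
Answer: 0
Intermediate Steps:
a(K, C) = 0 (a(K, C) = -7*0*2 = 0*2 = 0)
c*a(69, V(18)) = -5*0 = 0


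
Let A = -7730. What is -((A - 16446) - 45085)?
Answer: 69261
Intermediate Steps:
-((A - 16446) - 45085) = -((-7730 - 16446) - 45085) = -(-24176 - 45085) = -1*(-69261) = 69261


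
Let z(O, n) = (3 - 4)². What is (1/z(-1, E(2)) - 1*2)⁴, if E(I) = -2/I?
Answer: 1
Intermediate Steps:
z(O, n) = 1 (z(O, n) = (-1)² = 1)
(1/z(-1, E(2)) - 1*2)⁴ = (1/1 - 1*2)⁴ = (1 - 2)⁴ = (-1)⁴ = 1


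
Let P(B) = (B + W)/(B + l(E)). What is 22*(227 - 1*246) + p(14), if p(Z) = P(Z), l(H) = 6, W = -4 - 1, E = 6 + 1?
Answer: -8351/20 ≈ -417.55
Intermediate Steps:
E = 7
W = -5
P(B) = (-5 + B)/(6 + B) (P(B) = (B - 5)/(B + 6) = (-5 + B)/(6 + B))
p(Z) = (-5 + Z)/(6 + Z)
22*(227 - 1*246) + p(14) = 22*(227 - 1*246) + (-5 + 14)/(6 + 14) = 22*(227 - 246) + 9/20 = 22*(-19) + (1/20)*9 = -418 + 9/20 = -8351/20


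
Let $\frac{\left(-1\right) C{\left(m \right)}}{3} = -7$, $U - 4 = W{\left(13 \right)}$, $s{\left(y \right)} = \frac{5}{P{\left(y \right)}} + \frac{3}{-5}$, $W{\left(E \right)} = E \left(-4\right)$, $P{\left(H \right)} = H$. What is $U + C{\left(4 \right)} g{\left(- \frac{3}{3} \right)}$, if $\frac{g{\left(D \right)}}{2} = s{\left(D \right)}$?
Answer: $- \frac{1416}{5} \approx -283.2$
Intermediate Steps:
$W{\left(E \right)} = - 4 E$
$s{\left(y \right)} = - \frac{3}{5} + \frac{5}{y}$ ($s{\left(y \right)} = \frac{5}{y} + \frac{3}{-5} = \frac{5}{y} + 3 \left(- \frac{1}{5}\right) = \frac{5}{y} - \frac{3}{5} = - \frac{3}{5} + \frac{5}{y}$)
$g{\left(D \right)} = - \frac{6}{5} + \frac{10}{D}$ ($g{\left(D \right)} = 2 \left(- \frac{3}{5} + \frac{5}{D}\right) = - \frac{6}{5} + \frac{10}{D}$)
$U = -48$ ($U = 4 - 52 = -48$)
$C{\left(m \right)} = 21$ ($C{\left(m \right)} = \left(-3\right) \left(-7\right) = 21$)
$U + C{\left(4 \right)} g{\left(- \frac{3}{3} \right)} = -48 + 21 \left(- \frac{6}{5} + \frac{10}{\left(-3\right) \frac{1}{3}}\right) = -48 + 21 \left(- \frac{6}{5} + \frac{10}{-1}\right) = -48 + 21 \left(- \frac{6}{5} + 10 \left(-1\right)\right) = -48 + 21 \left(- \frac{6}{5} - 10\right) = -48 + 21 \left(- \frac{56}{5}\right) = -48 - \frac{1176}{5} = - \frac{1416}{5}$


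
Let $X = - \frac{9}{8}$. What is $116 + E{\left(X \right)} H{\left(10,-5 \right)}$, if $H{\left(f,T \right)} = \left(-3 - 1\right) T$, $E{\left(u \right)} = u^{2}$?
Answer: $\frac{2261}{16} \approx 141.31$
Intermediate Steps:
$X = - \frac{9}{8}$ ($X = \left(-9\right) \frac{1}{8} = - \frac{9}{8} \approx -1.125$)
$H{\left(f,T \right)} = - 4 T$
$116 + E{\left(X \right)} H{\left(10,-5 \right)} = 116 + \left(- \frac{9}{8}\right)^{2} \left(\left(-4\right) \left(-5\right)\right) = 116 + \frac{81}{64} \cdot 20 = 116 + \frac{405}{16} = \frac{2261}{16}$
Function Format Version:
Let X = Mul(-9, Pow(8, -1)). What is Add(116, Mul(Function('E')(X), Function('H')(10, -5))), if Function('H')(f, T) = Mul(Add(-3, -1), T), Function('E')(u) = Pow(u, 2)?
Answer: Rational(2261, 16) ≈ 141.31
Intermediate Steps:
X = Rational(-9, 8) (X = Mul(-9, Rational(1, 8)) = Rational(-9, 8) ≈ -1.1250)
Function('H')(f, T) = Mul(-4, T)
Add(116, Mul(Function('E')(X), Function('H')(10, -5))) = Add(116, Mul(Pow(Rational(-9, 8), 2), Mul(-4, -5))) = Add(116, Mul(Rational(81, 64), 20)) = Add(116, Rational(405, 16)) = Rational(2261, 16)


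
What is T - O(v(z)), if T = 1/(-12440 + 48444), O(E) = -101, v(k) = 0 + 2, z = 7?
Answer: 3636405/36004 ≈ 101.00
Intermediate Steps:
v(k) = 2
T = 1/36004 ≈ 2.7775e-5
T - O(v(z)) = 1/36004 - 1*(-101) = 1/36004 + 101 = 3636405/36004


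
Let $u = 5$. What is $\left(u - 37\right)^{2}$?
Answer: $1024$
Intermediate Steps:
$\left(u - 37\right)^{2} = \left(5 - 37\right)^{2} = \left(-32\right)^{2} = 1024$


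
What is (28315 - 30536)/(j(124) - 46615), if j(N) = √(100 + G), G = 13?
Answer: 103531915/2172958112 + 2221*√113/2172958112 ≈ 0.047656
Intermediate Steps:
j(N) = √113 (j(N) = √(100 + 13) = √113)
(28315 - 30536)/(j(124) - 46615) = (28315 - 30536)/(√113 - 46615) = -2221/(-46615 + √113)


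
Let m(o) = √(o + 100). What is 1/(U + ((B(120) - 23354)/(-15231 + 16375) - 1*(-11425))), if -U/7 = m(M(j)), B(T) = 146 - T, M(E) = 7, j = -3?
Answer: 233212837/2659593863774 + 143143*√107/2659593863774 ≈ 8.8244e-5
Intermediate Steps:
m(o) = √(100 + o)
U = -7*√107 (U = -7*√(100 + 7) = -7*√107 ≈ -72.409)
1/(U + ((B(120) - 23354)/(-15231 + 16375) - 1*(-11425))) = 1/(-7*√107 + (((146 - 1*120) - 23354)/(-15231 + 16375) - 1*(-11425))) = 1/(-7*√107 + (((146 - 120) - 23354)/1144 + 11425)) = 1/(-7*√107 + ((26 - 23354)*(1/1144) + 11425)) = 1/(-7*√107 + (-23328*1/1144 + 11425)) = 1/(-7*√107 + (-2916/143 + 11425)) = 1/(-7*√107 + 1630859/143) = 1/(1630859/143 - 7*√107)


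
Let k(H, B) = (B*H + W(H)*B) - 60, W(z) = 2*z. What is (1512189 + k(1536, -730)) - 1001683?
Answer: -2853394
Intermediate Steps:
k(H, B) = -60 + 3*B*H (k(H, B) = (B*H + (2*H)*B) - 60 = (B*H + 2*B*H) - 60 = 3*B*H - 60 = -60 + 3*B*H)
(1512189 + k(1536, -730)) - 1001683 = (1512189 + (-60 + 3*(-730)*1536)) - 1001683 = (1512189 + (-60 - 3363840)) - 1001683 = (1512189 - 3363900) - 1001683 = -1851711 - 1001683 = -2853394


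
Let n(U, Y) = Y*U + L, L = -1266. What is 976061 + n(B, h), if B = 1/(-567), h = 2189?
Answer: 552706576/567 ≈ 9.7479e+5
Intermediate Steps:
B = -1/567 ≈ -0.0017637
n(U, Y) = -1266 + U*Y (n(U, Y) = Y*U - 1266 = U*Y - 1266 = -1266 + U*Y)
976061 + n(B, h) = 976061 + (-1266 - 1/567*2189) = 976061 + (-1266 - 2189/567) = 976061 - 720011/567 = 552706576/567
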